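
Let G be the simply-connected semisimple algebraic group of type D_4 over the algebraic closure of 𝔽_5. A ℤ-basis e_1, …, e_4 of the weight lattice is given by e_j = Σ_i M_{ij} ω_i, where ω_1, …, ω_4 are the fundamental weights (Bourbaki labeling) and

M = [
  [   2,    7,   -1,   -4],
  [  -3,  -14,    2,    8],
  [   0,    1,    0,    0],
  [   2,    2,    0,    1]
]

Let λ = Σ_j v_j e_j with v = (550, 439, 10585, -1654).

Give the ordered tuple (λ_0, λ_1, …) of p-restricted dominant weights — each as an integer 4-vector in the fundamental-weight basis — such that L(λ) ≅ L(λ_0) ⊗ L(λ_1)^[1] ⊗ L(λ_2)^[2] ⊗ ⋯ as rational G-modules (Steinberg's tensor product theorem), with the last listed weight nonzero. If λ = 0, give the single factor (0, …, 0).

Change of basis e → ω: c = M·v where v = (550, 439, 10585, -1654):
  c_1 = (2)·(550) + (7)·(439) + (-1)·(10585) + (-4)·(-1654) = 204
  c_2 = (-3)·(550) + (-14)·(439) + (2)·(10585) + (8)·(-1654) = 142
  c_3 = (0)·(550) + (1)·(439) + (0)·(10585) + (0)·(-1654) = 439
  c_4 = (2)·(550) + (2)·(439) + (0)·(10585) + (1)·(-1654) = 324
p = 5; digits c_i = Σ_j d_{ij}·5^j, 0 ≤ d_{ij} < 5:
  c_1 = 204 = 4·5^0 + 0·5^1 + 3·5^2 + 1·5^3
  c_2 = 142 = 2·5^0 + 3·5^1 + 0·5^2 + 1·5^3
  c_3 = 439 = 4·5^0 + 2·5^1 + 2·5^2 + 3·5^3
  c_4 = 324 = 4·5^0 + 4·5^1 + 2·5^2 + 2·5^3
Factor λ_0 = (4, 2, 4, 4)
Factor λ_1 = (0, 3, 2, 4)
Factor λ_2 = (3, 0, 2, 2)
Factor λ_3 = (1, 1, 3, 2)

((4, 2, 4, 4), (0, 3, 2, 4), (3, 0, 2, 2), (1, 1, 3, 2))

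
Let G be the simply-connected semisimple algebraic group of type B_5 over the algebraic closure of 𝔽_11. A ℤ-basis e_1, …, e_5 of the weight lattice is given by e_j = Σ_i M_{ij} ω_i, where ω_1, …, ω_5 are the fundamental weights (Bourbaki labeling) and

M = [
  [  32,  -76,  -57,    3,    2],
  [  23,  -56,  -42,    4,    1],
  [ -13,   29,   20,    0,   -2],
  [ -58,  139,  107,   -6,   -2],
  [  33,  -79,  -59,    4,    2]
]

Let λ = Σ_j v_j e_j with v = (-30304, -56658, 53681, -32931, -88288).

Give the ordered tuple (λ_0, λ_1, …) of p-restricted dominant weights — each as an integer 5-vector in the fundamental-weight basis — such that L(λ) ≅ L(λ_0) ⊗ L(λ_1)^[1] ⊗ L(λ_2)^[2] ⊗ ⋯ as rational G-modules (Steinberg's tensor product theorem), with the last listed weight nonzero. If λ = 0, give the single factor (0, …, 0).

((5, 10, 10, 1, 9), (0, 2, 8, 7, 9), (9, 10, 8, 1, 3))

In the fundamental-weight basis, λ has coordinates c = M·v (v = (-30304, -56658, 53681, -32931, -88288)):
  c_1 = (32)·(-30304) + (-76)·(-56658) + (-57)·(53681) + (3)·(-32931) + (2)·(-88288) = 1094
  c_2 = (23)·(-30304) + (-56)·(-56658) + (-42)·(53681) + (4)·(-32931) + (1)·(-88288) = 1242
  c_3 = (-13)·(-30304) + (29)·(-56658) + (20)·(53681) + (0)·(-32931) + (-2)·(-88288) = 1066
  c_4 = (-58)·(-30304) + (139)·(-56658) + (107)·(53681) + (-6)·(-32931) + (-2)·(-88288) = 199
  c_5 = (33)·(-30304) + (-79)·(-56658) + (-59)·(53681) + (4)·(-32931) + (2)·(-88288) = 471
Writing each c_i in base p = 11:
  c_1 = 1094 = 5·11^0 + 0·11^1 + 9·11^2
  c_2 = 1242 = 10·11^0 + 2·11^1 + 10·11^2
  c_3 = 1066 = 10·11^0 + 8·11^1 + 8·11^2
  c_4 = 199 = 1·11^0 + 7·11^1 + 1·11^2
  c_5 = 471 = 9·11^0 + 9·11^1 + 3·11^2
p-restricted factor λ_0 = (5, 10, 10, 1, 9)
p-restricted factor λ_1 = (0, 2, 8, 7, 9)
p-restricted factor λ_2 = (9, 10, 8, 1, 3)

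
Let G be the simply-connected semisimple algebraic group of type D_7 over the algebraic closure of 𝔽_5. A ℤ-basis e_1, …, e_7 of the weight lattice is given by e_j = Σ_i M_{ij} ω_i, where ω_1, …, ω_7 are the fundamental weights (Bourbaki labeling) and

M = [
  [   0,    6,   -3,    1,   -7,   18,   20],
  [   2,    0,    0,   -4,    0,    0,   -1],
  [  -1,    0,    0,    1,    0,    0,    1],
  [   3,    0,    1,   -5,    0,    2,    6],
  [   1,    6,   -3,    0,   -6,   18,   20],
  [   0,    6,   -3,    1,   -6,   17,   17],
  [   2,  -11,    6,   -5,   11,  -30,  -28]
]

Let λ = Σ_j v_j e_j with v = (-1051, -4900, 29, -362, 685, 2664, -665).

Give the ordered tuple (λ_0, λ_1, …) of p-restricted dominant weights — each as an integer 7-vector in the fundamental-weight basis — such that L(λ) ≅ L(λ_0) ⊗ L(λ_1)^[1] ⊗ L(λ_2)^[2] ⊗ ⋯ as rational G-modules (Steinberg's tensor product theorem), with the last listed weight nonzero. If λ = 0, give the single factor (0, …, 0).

((3, 1, 4, 4, 4, 4, 2), (1, 2, 4, 4, 0, 4, 3))

In the fundamental-weight basis, λ has coordinates c = M·v (v = (-1051, -4900, 29, -362, 685, 2664, -665)):
  c_1 = (0)·(-1051) + (6)·(-4900) + (-3)·(29) + (1)·(-362) + (-7)·(685) + 18·2664 + (20)·(-665) = 8
  c_2 = (2)·(-1051) + (0)·(-4900) + 0·29 + (-4)·(-362) + 0·685 + 0·2664 + (-1)·(-665) = 11
  c_3 = (-1)·(-1051) + (0)·(-4900) + 0·29 + (1)·(-362) + 0·685 + 0·2664 + (1)·(-665) = 24
  c_4 = (3)·(-1051) + (0)·(-4900) + 1·29 + (-5)·(-362) + 0·685 + 2·2664 + (6)·(-665) = 24
  c_5 = (1)·(-1051) + (6)·(-4900) + (-3)·(29) + (0)·(-362) + (-6)·(685) + 18·2664 + (20)·(-665) = 4
  c_6 = (0)·(-1051) + (6)·(-4900) + (-3)·(29) + (1)·(-362) + (-6)·(685) + 17·2664 + (17)·(-665) = 24
  c_7 = (2)·(-1051) + (-11)·(-4900) + 6·29 + (-5)·(-362) + 11·685 + (-30)·(2664) + (-28)·(-665) = 17
p = 5; digits c_i = Σ_j d_{ij}·5^j, 0 ≤ d_{ij} < 5:
  c_1 = 8 = 3·5^0 + 1·5^1
  c_2 = 11 = 1·5^0 + 2·5^1
  c_3 = 24 = 4·5^0 + 4·5^1
  c_4 = 24 = 4·5^0 + 4·5^1
  c_5 = 4 = 4·5^0
  c_6 = 24 = 4·5^0 + 4·5^1
  c_7 = 17 = 2·5^0 + 3·5^1
Factor λ_0 = (3, 1, 4, 4, 4, 4, 2)
Factor λ_1 = (1, 2, 4, 4, 0, 4, 3)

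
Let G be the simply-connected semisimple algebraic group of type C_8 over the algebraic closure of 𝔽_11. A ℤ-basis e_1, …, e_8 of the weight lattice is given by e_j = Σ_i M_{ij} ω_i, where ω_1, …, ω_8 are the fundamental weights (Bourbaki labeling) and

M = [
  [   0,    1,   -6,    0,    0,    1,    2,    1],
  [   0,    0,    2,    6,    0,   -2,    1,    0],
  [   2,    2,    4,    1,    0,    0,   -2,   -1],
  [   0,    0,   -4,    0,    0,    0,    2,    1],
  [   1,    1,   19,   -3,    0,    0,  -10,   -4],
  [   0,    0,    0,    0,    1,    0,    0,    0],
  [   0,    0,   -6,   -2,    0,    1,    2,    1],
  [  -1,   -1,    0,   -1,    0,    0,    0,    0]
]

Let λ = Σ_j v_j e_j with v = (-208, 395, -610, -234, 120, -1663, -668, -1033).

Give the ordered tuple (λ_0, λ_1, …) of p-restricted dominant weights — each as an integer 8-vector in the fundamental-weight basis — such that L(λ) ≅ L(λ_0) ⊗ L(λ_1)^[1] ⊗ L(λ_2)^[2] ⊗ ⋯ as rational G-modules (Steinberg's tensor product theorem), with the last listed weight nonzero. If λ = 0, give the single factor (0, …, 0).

((1, 1, 3, 5, 1, 10, 8, 3), (2, 3, 6, 6, 10, 10, 8, 4))

Change of basis e → ω: c = M·v where v = (-208, 395, -610, -234, 120, -1663, -668, -1033):
  c_1 = 0*-208 + 1*395 + -6*-610 + 0*-234 + 0*120 + 1*-1663 + 2*-668 + 1*-1033 = 23
  c_2 = 0*-208 + 0*395 + 2*-610 + 6*-234 + 0*120 + -2*-1663 + 1*-668 + 0*-1033 = 34
  c_3 = 2*-208 + 2*395 + 4*-610 + 1*-234 + 0*120 + 0*-1663 + -2*-668 + -1*-1033 = 69
  c_4 = 0*-208 + 0*395 + -4*-610 + 0*-234 + 0*120 + 0*-1663 + 2*-668 + 1*-1033 = 71
  c_5 = 1*-208 + 1*395 + 19*-610 + -3*-234 + 0*120 + 0*-1663 + -10*-668 + -4*-1033 = 111
  c_6 = 0*-208 + 0*395 + 0*-610 + 0*-234 + 1*120 + 0*-1663 + 0*-668 + 0*-1033 = 120
  c_7 = 0*-208 + 0*395 + -6*-610 + -2*-234 + 0*120 + 1*-1663 + 2*-668 + 1*-1033 = 96
  c_8 = -1*-208 + -1*395 + 0*-610 + -1*-234 + 0*120 + 0*-1663 + 0*-668 + 0*-1033 = 47
Base-11 expansion of each c_i:
  c_1 = 23 = 1·11^0 + 2·11^1
  c_2 = 34 = 1·11^0 + 3·11^1
  c_3 = 69 = 3·11^0 + 6·11^1
  c_4 = 71 = 5·11^0 + 6·11^1
  c_5 = 111 = 1·11^0 + 10·11^1
  c_6 = 120 = 10·11^0 + 10·11^1
  c_7 = 96 = 8·11^0 + 8·11^1
  c_8 = 47 = 3·11^0 + 4·11^1
p-restricted factor λ_0 = (1, 1, 3, 5, 1, 10, 8, 3)
p-restricted factor λ_1 = (2, 3, 6, 6, 10, 10, 8, 4)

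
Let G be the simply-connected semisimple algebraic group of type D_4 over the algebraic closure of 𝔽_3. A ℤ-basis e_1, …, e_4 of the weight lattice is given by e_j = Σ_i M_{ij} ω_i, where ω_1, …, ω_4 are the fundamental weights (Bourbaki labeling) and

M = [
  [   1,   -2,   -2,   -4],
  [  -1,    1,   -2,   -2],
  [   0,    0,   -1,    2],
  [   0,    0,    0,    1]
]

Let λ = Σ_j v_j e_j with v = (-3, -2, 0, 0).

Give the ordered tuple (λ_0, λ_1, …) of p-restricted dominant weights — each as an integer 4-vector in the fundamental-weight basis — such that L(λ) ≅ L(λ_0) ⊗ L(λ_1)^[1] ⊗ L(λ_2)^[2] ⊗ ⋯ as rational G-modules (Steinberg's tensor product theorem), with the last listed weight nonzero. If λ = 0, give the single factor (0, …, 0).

((1, 1, 0, 0),)

Compute c_i = Σ_j M_{ij} v_j with v = (-3, -2, 0, 0):
  c_1 = (1)·(-3) + (-2)·(-2) + (-2)·(0) + (-4)·(0) = 1
  c_2 = (-1)·(-3) + (1)·(-2) + (-2)·(0) + (-2)·(0) = 1
  c_3 = (0)·(-3) + (0)·(-2) + (-1)·(0) + (2)·(0) = 0
  c_4 = (0)·(-3) + (0)·(-2) + (0)·(0) + (1)·(0) = 0
Writing each c_i in base p = 3:
  c_1 = 1 = 1·3^0
  c_2 = 1 = 1·3^0
  c_3 = 0
  c_4 = 0
p-restricted factor λ_0 = (1, 1, 0, 0)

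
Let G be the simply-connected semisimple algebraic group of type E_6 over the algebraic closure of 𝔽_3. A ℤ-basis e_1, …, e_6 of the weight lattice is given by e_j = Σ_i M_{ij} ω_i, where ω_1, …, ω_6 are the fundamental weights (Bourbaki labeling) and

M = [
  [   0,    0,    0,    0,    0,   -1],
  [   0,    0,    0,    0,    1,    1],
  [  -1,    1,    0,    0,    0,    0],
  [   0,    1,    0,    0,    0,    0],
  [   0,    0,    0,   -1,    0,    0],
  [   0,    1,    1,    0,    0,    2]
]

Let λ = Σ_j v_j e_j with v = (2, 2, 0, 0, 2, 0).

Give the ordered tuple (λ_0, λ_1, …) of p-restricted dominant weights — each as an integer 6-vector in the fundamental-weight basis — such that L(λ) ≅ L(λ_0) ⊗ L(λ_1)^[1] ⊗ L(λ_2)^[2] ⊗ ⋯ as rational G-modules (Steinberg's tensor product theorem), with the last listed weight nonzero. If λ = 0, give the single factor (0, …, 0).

((0, 2, 0, 2, 0, 2),)

ω-coordinates c = M·v, v = (2, 2, 0, 0, 2, 0):
  c_1 = 0·2 + 0·2 + 0·0 + 0·0 + 0·2 + (-1)·(0) = 0
  c_2 = 0·2 + 0·2 + 0·0 + 0·0 + 1·2 + 1·0 = 2
  c_3 = (-1)·(2) + 1·2 + 0·0 + 0·0 + 0·2 + 0·0 = 0
  c_4 = 0·2 + 1·2 + 0·0 + 0·0 + 0·2 + 0·0 = 2
  c_5 = 0·2 + 0·2 + 0·0 + (-1)·(0) + 0·2 + 0·0 = 0
  c_6 = 0·2 + 1·2 + 1·0 + 0·0 + 0·2 + 2·0 = 2
Base-3 expansion of each c_i:
  c_1 = 0
  c_2 = 2 = 2·3^0
  c_3 = 0
  c_4 = 2 = 2·3^0
  c_5 = 0
  c_6 = 2 = 2·3^0
p-restricted factor λ_0 = (0, 2, 0, 2, 0, 2)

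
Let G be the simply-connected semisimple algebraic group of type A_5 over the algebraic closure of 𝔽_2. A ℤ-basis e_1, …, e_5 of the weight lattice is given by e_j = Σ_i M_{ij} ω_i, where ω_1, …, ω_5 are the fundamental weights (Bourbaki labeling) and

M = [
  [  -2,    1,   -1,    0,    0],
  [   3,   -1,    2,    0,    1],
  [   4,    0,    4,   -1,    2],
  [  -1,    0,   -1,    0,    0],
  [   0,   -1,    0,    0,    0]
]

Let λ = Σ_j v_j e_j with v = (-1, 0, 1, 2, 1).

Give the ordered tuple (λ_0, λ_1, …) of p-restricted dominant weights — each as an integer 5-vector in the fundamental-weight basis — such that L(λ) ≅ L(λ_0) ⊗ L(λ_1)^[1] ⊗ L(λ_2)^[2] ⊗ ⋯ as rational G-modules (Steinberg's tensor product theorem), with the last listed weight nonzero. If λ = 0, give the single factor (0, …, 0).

((1, 0, 0, 0, 0),)

Converting to the ω-basis (c_i = row i of M dotted with v = (-1, 0, 1, 2, 1)):
  c_1 = (-2)·(-1) + (1)·(0) + (-1)·(1) + (0)·(2) + (0)·(1) = 1
  c_2 = (3)·(-1) + (-1)·(0) + (2)·(1) + (0)·(2) + (1)·(1) = 0
  c_3 = (4)·(-1) + (0)·(0) + (4)·(1) + (-1)·(2) + (2)·(1) = 0
  c_4 = (-1)·(-1) + (0)·(0) + (-1)·(1) + (0)·(2) + (0)·(1) = 0
  c_5 = (0)·(-1) + (-1)·(0) + (0)·(1) + (0)·(2) + (0)·(1) = 0
Expand coordinatewise in base 2:
  c_1 = 1 = 1·2^0
  c_2 = 0
  c_3 = 0
  c_4 = 0
  c_5 = 0
λ_0 = (1, 0, 0, 0, 0)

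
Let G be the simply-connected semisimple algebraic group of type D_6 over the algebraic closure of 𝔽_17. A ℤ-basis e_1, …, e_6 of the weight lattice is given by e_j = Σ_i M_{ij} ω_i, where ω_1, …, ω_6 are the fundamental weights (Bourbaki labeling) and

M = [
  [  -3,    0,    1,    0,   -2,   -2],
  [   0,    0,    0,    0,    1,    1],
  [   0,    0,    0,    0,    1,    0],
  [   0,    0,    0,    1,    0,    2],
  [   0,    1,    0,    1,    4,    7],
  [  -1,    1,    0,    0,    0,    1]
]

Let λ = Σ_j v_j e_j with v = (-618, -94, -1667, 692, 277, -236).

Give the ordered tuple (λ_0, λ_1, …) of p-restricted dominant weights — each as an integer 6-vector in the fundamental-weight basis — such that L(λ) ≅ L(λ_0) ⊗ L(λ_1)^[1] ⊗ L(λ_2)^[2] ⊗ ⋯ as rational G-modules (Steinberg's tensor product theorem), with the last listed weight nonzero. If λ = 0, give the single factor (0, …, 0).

ω-coordinates c = M·v, v = (-618, -94, -1667, 692, 277, -236):
  c_1 = (-3)·(-618) + (0)·(-94) + (1)·(-1667) + (0)·(692) + (-2)·(277) + (-2)·(-236) = 105
  c_2 = (0)·(-618) + (0)·(-94) + (0)·(-1667) + (0)·(692) + (1)·(277) + (1)·(-236) = 41
  c_3 = (0)·(-618) + (0)·(-94) + (0)·(-1667) + (0)·(692) + (1)·(277) + (0)·(-236) = 277
  c_4 = (0)·(-618) + (0)·(-94) + (0)·(-1667) + (1)·(692) + (0)·(277) + (2)·(-236) = 220
  c_5 = (0)·(-618) + (1)·(-94) + (0)·(-1667) + (1)·(692) + (4)·(277) + (7)·(-236) = 54
  c_6 = (-1)·(-618) + (1)·(-94) + (0)·(-1667) + (0)·(692) + (0)·(277) + (1)·(-236) = 288
Base-17 expansion of each c_i:
  c_1 = 105 = 3·17^0 + 6·17^1
  c_2 = 41 = 7·17^0 + 2·17^1
  c_3 = 277 = 5·17^0 + 16·17^1
  c_4 = 220 = 16·17^0 + 12·17^1
  c_5 = 54 = 3·17^0 + 3·17^1
  c_6 = 288 = 16·17^0 + 16·17^1
p-restricted factor λ_0 = (3, 7, 5, 16, 3, 16)
p-restricted factor λ_1 = (6, 2, 16, 12, 3, 16)

((3, 7, 5, 16, 3, 16), (6, 2, 16, 12, 3, 16))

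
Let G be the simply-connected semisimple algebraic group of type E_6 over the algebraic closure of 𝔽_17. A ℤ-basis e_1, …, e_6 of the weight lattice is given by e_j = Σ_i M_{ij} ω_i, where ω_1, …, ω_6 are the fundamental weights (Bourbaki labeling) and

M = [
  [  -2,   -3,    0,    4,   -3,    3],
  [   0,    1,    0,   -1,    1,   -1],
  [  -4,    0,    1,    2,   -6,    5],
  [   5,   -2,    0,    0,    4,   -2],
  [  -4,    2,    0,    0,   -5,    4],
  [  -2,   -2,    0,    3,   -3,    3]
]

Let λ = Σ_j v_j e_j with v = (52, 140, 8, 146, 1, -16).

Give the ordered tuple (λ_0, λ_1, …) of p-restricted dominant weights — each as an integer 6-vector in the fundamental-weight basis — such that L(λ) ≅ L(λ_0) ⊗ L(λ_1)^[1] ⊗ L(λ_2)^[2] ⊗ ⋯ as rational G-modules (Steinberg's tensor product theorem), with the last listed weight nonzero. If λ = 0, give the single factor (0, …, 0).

((9, 11, 6, 16, 3, 3),)

Compute c_i = Σ_j M_{ij} v_j with v = (52, 140, 8, 146, 1, -16):
  c_1 = (-2)·(52) + (-3)·(140) + (0)·(8) + (4)·(146) + (-3)·(1) + (3)·(-16) = 9
  c_2 = (0)·(52) + (1)·(140) + (0)·(8) + (-1)·(146) + (1)·(1) + (-1)·(-16) = 11
  c_3 = (-4)·(52) + (0)·(140) + (1)·(8) + (2)·(146) + (-6)·(1) + (5)·(-16) = 6
  c_4 = (5)·(52) + (-2)·(140) + (0)·(8) + (0)·(146) + (4)·(1) + (-2)·(-16) = 16
  c_5 = (-4)·(52) + (2)·(140) + (0)·(8) + (0)·(146) + (-5)·(1) + (4)·(-16) = 3
  c_6 = (-2)·(52) + (-2)·(140) + (0)·(8) + (3)·(146) + (-3)·(1) + (3)·(-16) = 3
Expand coordinatewise in base 17:
  c_1 = 9 = 9·17^0
  c_2 = 11 = 11·17^0
  c_3 = 6 = 6·17^0
  c_4 = 16 = 16·17^0
  c_5 = 3 = 3·17^0
  c_6 = 3 = 3·17^0
p-restricted factor λ_0 = (9, 11, 6, 16, 3, 3)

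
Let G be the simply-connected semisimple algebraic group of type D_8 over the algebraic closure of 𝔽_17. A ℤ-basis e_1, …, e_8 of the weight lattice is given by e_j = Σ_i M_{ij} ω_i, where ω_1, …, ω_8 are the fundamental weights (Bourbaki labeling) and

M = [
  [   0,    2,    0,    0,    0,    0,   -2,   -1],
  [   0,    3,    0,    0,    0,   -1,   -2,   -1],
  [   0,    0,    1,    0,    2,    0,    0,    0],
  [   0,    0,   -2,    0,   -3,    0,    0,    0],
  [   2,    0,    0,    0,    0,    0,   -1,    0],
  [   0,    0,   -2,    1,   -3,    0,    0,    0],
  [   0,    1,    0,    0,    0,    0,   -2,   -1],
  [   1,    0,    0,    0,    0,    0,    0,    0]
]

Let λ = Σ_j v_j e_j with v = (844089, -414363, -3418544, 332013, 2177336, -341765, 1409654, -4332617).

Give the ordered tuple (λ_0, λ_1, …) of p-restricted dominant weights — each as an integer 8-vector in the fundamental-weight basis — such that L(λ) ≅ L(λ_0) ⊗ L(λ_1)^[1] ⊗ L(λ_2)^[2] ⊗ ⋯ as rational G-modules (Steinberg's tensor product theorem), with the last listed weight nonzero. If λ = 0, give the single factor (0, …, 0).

In the fundamental-weight basis, λ has coordinates c = M·v (v = (844089, -414363, -3418544, 332013, 2177336, -341765, 1409654, -4332617)):
  c_1 = 0·844089 + (2)·(-414363) + (0)·(-3418544) + 0·332013 + 0·2177336 + (0)·(-341765) + (-2)·(1409654) + (-1)·(-4332617) = 684583
  c_2 = 0·844089 + (3)·(-414363) + (0)·(-3418544) + 0·332013 + 0·2177336 + (-1)·(-341765) + (-2)·(1409654) + (-1)·(-4332617) = 611985
  c_3 = 0·844089 + (0)·(-414363) + (1)·(-3418544) + 0·332013 + 2·2177336 + (0)·(-341765) + 0·1409654 + (0)·(-4332617) = 936128
  c_4 = 0·844089 + (0)·(-414363) + (-2)·(-3418544) + 0·332013 + (-3)·(2177336) + (0)·(-341765) + 0·1409654 + (0)·(-4332617) = 305080
  c_5 = 2·844089 + (0)·(-414363) + (0)·(-3418544) + 0·332013 + 0·2177336 + (0)·(-341765) + (-1)·(1409654) + (0)·(-4332617) = 278524
  c_6 = 0·844089 + (0)·(-414363) + (-2)·(-3418544) + 1·332013 + (-3)·(2177336) + (0)·(-341765) + 0·1409654 + (0)·(-4332617) = 637093
  c_7 = 0·844089 + (1)·(-414363) + (0)·(-3418544) + 0·332013 + 0·2177336 + (0)·(-341765) + (-2)·(1409654) + (-1)·(-4332617) = 1098946
  c_8 = 1·844089 + (0)·(-414363) + (0)·(-3418544) + 0·332013 + 0·2177336 + (0)·(-341765) + 0·1409654 + (0)·(-4332617) = 844089
Base-17 expansion of each c_i:
  c_1 = 684583 = 10·17^0 + 13·17^1 + 5·17^2 + 3·17^3 + 8·17^4
  c_2 = 611985 = 2·17^0 + 10·17^1 + 9·17^2 + 5·17^3 + 7·17^4
  c_3 = 936128 = 6·17^0 + 3·17^1 + 9·17^2 + 3·17^3 + 11·17^4
  c_4 = 305080 = 15·17^0 + 10·17^1 + 1·17^2 + 11·17^3 + 3·17^4
  c_5 = 278524 = 13·17^0 + 12·17^1 + 11·17^2 + 5·17^3 + 3·17^4
  c_6 = 637093 = 1·17^0 + 8·17^1 + 11·17^2 + 10·17^3 + 7·17^4
  c_7 = 1098946 = 15·17^0 + 9·17^1 + 11·17^2 + 2·17^3 + 13·17^4
  c_8 = 844089 = 5·17^0 + 12·17^1 + 13·17^2 + 1·17^3 + 10·17^4
Factor λ_0 = (10, 2, 6, 15, 13, 1, 15, 5)
Factor λ_1 = (13, 10, 3, 10, 12, 8, 9, 12)
Factor λ_2 = (5, 9, 9, 1, 11, 11, 11, 13)
Factor λ_3 = (3, 5, 3, 11, 5, 10, 2, 1)
Factor λ_4 = (8, 7, 11, 3, 3, 7, 13, 10)

((10, 2, 6, 15, 13, 1, 15, 5), (13, 10, 3, 10, 12, 8, 9, 12), (5, 9, 9, 1, 11, 11, 11, 13), (3, 5, 3, 11, 5, 10, 2, 1), (8, 7, 11, 3, 3, 7, 13, 10))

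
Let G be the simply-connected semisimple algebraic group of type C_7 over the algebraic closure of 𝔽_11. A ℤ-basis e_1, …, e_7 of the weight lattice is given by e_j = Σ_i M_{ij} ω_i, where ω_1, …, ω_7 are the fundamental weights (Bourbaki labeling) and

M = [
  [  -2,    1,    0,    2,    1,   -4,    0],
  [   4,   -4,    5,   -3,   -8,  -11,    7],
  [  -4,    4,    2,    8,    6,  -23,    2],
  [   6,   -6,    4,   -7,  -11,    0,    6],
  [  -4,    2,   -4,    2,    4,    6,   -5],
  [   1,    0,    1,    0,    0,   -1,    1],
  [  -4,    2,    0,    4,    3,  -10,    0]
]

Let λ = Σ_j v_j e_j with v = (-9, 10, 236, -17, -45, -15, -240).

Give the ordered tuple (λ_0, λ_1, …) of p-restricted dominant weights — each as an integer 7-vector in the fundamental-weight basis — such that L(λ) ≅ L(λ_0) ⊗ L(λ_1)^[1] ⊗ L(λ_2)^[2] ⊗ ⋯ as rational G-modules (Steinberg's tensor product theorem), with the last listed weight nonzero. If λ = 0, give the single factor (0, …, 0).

((9, 0, 7, 4, 8, 2, 3),)

Change of basis e → ω: c = M·v where v = (-9, 10, 236, -17, -45, -15, -240):
  c_1 = (-2)·(-9) + 1·10 + 0·236 + (2)·(-17) + (1)·(-45) + (-4)·(-15) + (0)·(-240) = 9
  c_2 = (4)·(-9) + (-4)·(10) + 5·236 + (-3)·(-17) + (-8)·(-45) + (-11)·(-15) + (7)·(-240) = 0
  c_3 = (-4)·(-9) + 4·10 + 2·236 + (8)·(-17) + (6)·(-45) + (-23)·(-15) + (2)·(-240) = 7
  c_4 = (6)·(-9) + (-6)·(10) + 4·236 + (-7)·(-17) + (-11)·(-45) + (0)·(-15) + (6)·(-240) = 4
  c_5 = (-4)·(-9) + 2·10 + (-4)·(236) + (2)·(-17) + (4)·(-45) + (6)·(-15) + (-5)·(-240) = 8
  c_6 = (1)·(-9) + 0·10 + 1·236 + (0)·(-17) + (0)·(-45) + (-1)·(-15) + (1)·(-240) = 2
  c_7 = (-4)·(-9) + 2·10 + 0·236 + (4)·(-17) + (3)·(-45) + (-10)·(-15) + (0)·(-240) = 3
Expand coordinatewise in base 11:
  c_1 = 9 = 9·11^0
  c_2 = 0
  c_3 = 7 = 7·11^0
  c_4 = 4 = 4·11^0
  c_5 = 8 = 8·11^0
  c_6 = 2 = 2·11^0
  c_7 = 3 = 3·11^0
p-restricted factor λ_0 = (9, 0, 7, 4, 8, 2, 3)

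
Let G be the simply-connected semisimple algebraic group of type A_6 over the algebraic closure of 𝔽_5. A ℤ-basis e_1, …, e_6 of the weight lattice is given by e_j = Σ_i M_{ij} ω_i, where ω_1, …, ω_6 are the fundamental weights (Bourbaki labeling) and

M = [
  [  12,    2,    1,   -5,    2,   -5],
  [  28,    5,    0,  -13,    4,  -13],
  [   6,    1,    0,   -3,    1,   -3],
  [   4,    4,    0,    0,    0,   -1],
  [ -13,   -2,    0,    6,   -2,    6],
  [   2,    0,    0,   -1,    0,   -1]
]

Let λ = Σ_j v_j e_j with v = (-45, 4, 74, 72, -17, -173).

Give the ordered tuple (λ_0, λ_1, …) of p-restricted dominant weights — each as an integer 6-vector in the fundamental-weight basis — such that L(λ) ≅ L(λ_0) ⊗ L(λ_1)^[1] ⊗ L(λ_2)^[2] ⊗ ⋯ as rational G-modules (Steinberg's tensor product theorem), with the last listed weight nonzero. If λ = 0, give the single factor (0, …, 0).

((3, 0, 0, 4, 0, 1), (2, 1, 4, 1, 1, 2))

Compute c_i = Σ_j M_{ij} v_j with v = (-45, 4, 74, 72, -17, -173):
  c_1 = (12)·(-45) + 2·4 + 1·74 + (-5)·(72) + (2)·(-17) + (-5)·(-173) = 13
  c_2 = (28)·(-45) + 5·4 + 0·74 + (-13)·(72) + (4)·(-17) + (-13)·(-173) = 5
  c_3 = (6)·(-45) + 1·4 + 0·74 + (-3)·(72) + (1)·(-17) + (-3)·(-173) = 20
  c_4 = (4)·(-45) + 4·4 + 0·74 + 0·72 + (0)·(-17) + (-1)·(-173) = 9
  c_5 = (-13)·(-45) + (-2)·(4) + 0·74 + 6·72 + (-2)·(-17) + (6)·(-173) = 5
  c_6 = (2)·(-45) + 0·4 + 0·74 + (-1)·(72) + (0)·(-17) + (-1)·(-173) = 11
p = 5; digits c_i = Σ_j d_{ij}·5^j, 0 ≤ d_{ij} < 5:
  c_1 = 13 = 3·5^0 + 2·5^1
  c_2 = 5 = 0·5^0 + 1·5^1
  c_3 = 20 = 0·5^0 + 4·5^1
  c_4 = 9 = 4·5^0 + 1·5^1
  c_5 = 5 = 0·5^0 + 1·5^1
  c_6 = 11 = 1·5^0 + 2·5^1
Factor λ_0 = (3, 0, 0, 4, 0, 1)
Factor λ_1 = (2, 1, 4, 1, 1, 2)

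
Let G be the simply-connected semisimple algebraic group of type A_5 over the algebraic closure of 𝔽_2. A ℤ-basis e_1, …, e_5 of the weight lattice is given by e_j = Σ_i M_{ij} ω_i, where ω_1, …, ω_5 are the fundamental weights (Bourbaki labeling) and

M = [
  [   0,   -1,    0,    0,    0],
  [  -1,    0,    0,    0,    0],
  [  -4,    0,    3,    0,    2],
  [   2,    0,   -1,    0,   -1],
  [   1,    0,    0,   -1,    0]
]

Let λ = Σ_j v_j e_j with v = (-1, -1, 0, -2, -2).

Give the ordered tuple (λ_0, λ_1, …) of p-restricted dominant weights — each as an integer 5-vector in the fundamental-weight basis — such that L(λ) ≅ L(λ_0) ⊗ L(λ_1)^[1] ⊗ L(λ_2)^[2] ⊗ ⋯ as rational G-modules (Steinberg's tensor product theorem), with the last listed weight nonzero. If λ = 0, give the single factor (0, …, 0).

((1, 1, 0, 0, 1),)

In the fundamental-weight basis, λ has coordinates c = M·v (v = (-1, -1, 0, -2, -2)):
  c_1 = (0)·(-1) + (-1)·(-1) + (0)·(0) + (0)·(-2) + (0)·(-2) = 1
  c_2 = (-1)·(-1) + (0)·(-1) + (0)·(0) + (0)·(-2) + (0)·(-2) = 1
  c_3 = (-4)·(-1) + (0)·(-1) + (3)·(0) + (0)·(-2) + (2)·(-2) = 0
  c_4 = (2)·(-1) + (0)·(-1) + (-1)·(0) + (0)·(-2) + (-1)·(-2) = 0
  c_5 = (1)·(-1) + (0)·(-1) + (0)·(0) + (-1)·(-2) + (0)·(-2) = 1
Expand coordinatewise in base 2:
  c_1 = 1 = 1·2^0
  c_2 = 1 = 1·2^0
  c_3 = 0
  c_4 = 0
  c_5 = 1 = 1·2^0
Factor λ_0 = (1, 1, 0, 0, 1)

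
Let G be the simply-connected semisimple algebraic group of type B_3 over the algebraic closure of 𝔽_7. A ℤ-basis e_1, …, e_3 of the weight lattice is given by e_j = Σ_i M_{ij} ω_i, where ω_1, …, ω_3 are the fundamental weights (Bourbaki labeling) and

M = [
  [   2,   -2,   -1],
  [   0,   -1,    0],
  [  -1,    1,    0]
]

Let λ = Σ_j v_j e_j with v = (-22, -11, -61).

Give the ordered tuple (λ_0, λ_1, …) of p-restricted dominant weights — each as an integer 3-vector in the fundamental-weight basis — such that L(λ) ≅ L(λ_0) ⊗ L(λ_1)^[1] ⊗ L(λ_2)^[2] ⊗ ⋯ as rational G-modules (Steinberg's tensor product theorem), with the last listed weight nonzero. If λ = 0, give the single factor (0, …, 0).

In the fundamental-weight basis, λ has coordinates c = M·v (v = (-22, -11, -61)):
  c_1 = 2*-22 + -2*-11 + -1*-61 = 39
  c_2 = 0*-22 + -1*-11 + 0*-61 = 11
  c_3 = -1*-22 + 1*-11 + 0*-61 = 11
p = 7; digits c_i = Σ_j d_{ij}·7^j, 0 ≤ d_{ij} < 7:
  c_1 = 39 = 4·7^0 + 5·7^1
  c_2 = 11 = 4·7^0 + 1·7^1
  c_3 = 11 = 4·7^0 + 1·7^1
p-restricted factor λ_0 = (4, 4, 4)
p-restricted factor λ_1 = (5, 1, 1)

((4, 4, 4), (5, 1, 1))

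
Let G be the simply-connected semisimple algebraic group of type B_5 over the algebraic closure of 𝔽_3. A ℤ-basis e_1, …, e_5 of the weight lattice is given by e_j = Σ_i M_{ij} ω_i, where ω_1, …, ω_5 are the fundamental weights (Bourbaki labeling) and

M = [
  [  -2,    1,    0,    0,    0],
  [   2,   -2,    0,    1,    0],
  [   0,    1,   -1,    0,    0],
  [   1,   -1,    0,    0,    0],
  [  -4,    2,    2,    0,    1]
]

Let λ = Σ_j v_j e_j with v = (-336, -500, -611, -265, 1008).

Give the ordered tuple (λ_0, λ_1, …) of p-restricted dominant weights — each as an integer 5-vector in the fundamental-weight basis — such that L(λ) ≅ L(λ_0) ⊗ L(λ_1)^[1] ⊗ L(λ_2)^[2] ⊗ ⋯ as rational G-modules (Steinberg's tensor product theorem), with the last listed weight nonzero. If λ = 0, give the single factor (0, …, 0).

Change of basis e → ω: c = M·v where v = (-336, -500, -611, -265, 1008):
  c_1 = -2*-336 + 1*-500 + 0*-611 + 0*-265 + 0*1008 = 172
  c_2 = 2*-336 + -2*-500 + 0*-611 + 1*-265 + 0*1008 = 63
  c_3 = 0*-336 + 1*-500 + -1*-611 + 0*-265 + 0*1008 = 111
  c_4 = 1*-336 + -1*-500 + 0*-611 + 0*-265 + 0*1008 = 164
  c_5 = -4*-336 + 2*-500 + 2*-611 + 0*-265 + 1*1008 = 130
p = 3; digits c_i = Σ_j d_{ij}·3^j, 0 ≤ d_{ij} < 3:
  c_1 = 172 = 1·3^0 + 0·3^1 + 1·3^2 + 0·3^3 + 2·3^4
  c_2 = 63 = 0·3^0 + 0·3^1 + 1·3^2 + 2·3^3
  c_3 = 111 = 0·3^0 + 1·3^1 + 0·3^2 + 1·3^3 + 1·3^4
  c_4 = 164 = 2·3^0 + 0·3^1 + 0·3^2 + 0·3^3 + 2·3^4
  c_5 = 130 = 1·3^0 + 1·3^1 + 2·3^2 + 1·3^3 + 1·3^4
λ_0 = (1, 0, 0, 2, 1)
λ_1 = (0, 0, 1, 0, 1)
λ_2 = (1, 1, 0, 0, 2)
λ_3 = (0, 2, 1, 0, 1)
λ_4 = (2, 0, 1, 2, 1)

((1, 0, 0, 2, 1), (0, 0, 1, 0, 1), (1, 1, 0, 0, 2), (0, 2, 1, 0, 1), (2, 0, 1, 2, 1))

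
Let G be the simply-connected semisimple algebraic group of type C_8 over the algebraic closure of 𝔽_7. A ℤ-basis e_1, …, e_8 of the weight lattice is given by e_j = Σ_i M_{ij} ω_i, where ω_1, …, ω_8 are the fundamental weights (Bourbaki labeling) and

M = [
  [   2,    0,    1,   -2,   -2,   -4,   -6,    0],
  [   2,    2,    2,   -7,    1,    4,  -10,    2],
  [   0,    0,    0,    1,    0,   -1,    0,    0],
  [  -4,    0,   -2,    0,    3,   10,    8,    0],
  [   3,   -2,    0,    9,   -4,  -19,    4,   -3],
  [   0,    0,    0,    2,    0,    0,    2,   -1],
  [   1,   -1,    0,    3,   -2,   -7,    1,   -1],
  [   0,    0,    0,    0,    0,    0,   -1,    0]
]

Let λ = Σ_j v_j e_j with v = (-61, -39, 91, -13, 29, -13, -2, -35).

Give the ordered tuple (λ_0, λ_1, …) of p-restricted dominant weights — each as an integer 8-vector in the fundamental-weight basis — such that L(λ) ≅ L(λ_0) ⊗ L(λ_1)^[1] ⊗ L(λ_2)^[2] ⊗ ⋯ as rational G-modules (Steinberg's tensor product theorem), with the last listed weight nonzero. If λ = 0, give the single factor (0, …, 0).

Compute c_i = Σ_j M_{ij} v_j with v = (-61, -39, 91, -13, 29, -13, -2, -35):
  c_1 = (2)·(-61) + (0)·(-39) + (1)·(91) + (-2)·(-13) + (-2)·(29) + (-4)·(-13) + (-6)·(-2) + (0)·(-35) = 1
  c_2 = (2)·(-61) + (2)·(-39) + (2)·(91) + (-7)·(-13) + (1)·(29) + (4)·(-13) + (-10)·(-2) + (2)·(-35) = 0
  c_3 = (0)·(-61) + (0)·(-39) + (0)·(91) + (1)·(-13) + (0)·(29) + (-1)·(-13) + (0)·(-2) + (0)·(-35) = 0
  c_4 = (-4)·(-61) + (0)·(-39) + (-2)·(91) + (0)·(-13) + (3)·(29) + (10)·(-13) + (8)·(-2) + (0)·(-35) = 3
  c_5 = (3)·(-61) + (-2)·(-39) + (0)·(91) + (9)·(-13) + (-4)·(29) + (-19)·(-13) + (4)·(-2) + (-3)·(-35) = 6
  c_6 = (0)·(-61) + (0)·(-39) + (0)·(91) + (2)·(-13) + (0)·(29) + (0)·(-13) + (2)·(-2) + (-1)·(-35) = 5
  c_7 = (1)·(-61) + (-1)·(-39) + (0)·(91) + (3)·(-13) + (-2)·(29) + (-7)·(-13) + (1)·(-2) + (-1)·(-35) = 5
  c_8 = (0)·(-61) + (0)·(-39) + (0)·(91) + (0)·(-13) + (0)·(29) + (0)·(-13) + (-1)·(-2) + (0)·(-35) = 2
Expand coordinatewise in base 7:
  c_1 = 1 = 1·7^0
  c_2 = 0
  c_3 = 0
  c_4 = 3 = 3·7^0
  c_5 = 6 = 6·7^0
  c_6 = 5 = 5·7^0
  c_7 = 5 = 5·7^0
  c_8 = 2 = 2·7^0
Factor λ_0 = (1, 0, 0, 3, 6, 5, 5, 2)

((1, 0, 0, 3, 6, 5, 5, 2),)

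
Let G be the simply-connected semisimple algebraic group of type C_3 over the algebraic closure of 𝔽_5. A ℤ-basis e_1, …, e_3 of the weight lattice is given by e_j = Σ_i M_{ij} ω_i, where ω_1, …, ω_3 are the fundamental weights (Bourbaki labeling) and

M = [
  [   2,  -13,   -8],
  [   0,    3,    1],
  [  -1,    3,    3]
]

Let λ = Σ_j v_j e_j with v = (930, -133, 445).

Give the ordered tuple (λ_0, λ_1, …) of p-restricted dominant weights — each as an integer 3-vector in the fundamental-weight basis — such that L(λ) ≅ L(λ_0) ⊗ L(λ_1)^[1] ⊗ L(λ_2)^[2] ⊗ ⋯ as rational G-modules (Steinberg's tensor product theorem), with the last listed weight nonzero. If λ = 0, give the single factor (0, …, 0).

((4, 1, 1), (0, 4, 1), (1, 1, 0))

ω-coordinates c = M·v, v = (930, -133, 445):
  c_1 = 2*930 + -13*-133 + -8*445 = 29
  c_2 = 0*930 + 3*-133 + 1*445 = 46
  c_3 = -1*930 + 3*-133 + 3*445 = 6
Base-5 expansion of each c_i:
  c_1 = 29 = 4·5^0 + 0·5^1 + 1·5^2
  c_2 = 46 = 1·5^0 + 4·5^1 + 1·5^2
  c_3 = 6 = 1·5^0 + 1·5^1
p-restricted factor λ_0 = (4, 1, 1)
p-restricted factor λ_1 = (0, 4, 1)
p-restricted factor λ_2 = (1, 1, 0)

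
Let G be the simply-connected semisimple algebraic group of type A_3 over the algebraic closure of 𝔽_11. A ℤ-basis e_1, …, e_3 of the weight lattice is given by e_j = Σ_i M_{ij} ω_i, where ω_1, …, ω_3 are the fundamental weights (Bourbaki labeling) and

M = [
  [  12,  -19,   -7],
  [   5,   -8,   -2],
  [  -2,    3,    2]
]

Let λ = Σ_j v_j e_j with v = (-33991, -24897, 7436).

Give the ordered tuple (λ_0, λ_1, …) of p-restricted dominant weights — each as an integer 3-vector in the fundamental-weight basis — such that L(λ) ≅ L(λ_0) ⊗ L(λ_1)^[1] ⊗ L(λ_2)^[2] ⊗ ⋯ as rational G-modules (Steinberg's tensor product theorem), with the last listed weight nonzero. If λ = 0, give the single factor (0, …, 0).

ω-coordinates c = M·v, v = (-33991, -24897, 7436):
  c_1 = (12)·(-33991) + (-19)·(-24897) + (-7)·(7436) = 13099
  c_2 = (5)·(-33991) + (-8)·(-24897) + (-2)·(7436) = 14349
  c_3 = (-2)·(-33991) + (3)·(-24897) + (2)·(7436) = 8163
Expand coordinatewise in base 11:
  c_1 = 13099 = 9·11^0 + 2·11^1 + 9·11^2 + 9·11^3
  c_2 = 14349 = 5·11^0 + 6·11^1 + 8·11^2 + 10·11^3
  c_3 = 8163 = 1·11^0 + 5·11^1 + 1·11^2 + 6·11^3
Factor λ_0 = (9, 5, 1)
Factor λ_1 = (2, 6, 5)
Factor λ_2 = (9, 8, 1)
Factor λ_3 = (9, 10, 6)

((9, 5, 1), (2, 6, 5), (9, 8, 1), (9, 10, 6))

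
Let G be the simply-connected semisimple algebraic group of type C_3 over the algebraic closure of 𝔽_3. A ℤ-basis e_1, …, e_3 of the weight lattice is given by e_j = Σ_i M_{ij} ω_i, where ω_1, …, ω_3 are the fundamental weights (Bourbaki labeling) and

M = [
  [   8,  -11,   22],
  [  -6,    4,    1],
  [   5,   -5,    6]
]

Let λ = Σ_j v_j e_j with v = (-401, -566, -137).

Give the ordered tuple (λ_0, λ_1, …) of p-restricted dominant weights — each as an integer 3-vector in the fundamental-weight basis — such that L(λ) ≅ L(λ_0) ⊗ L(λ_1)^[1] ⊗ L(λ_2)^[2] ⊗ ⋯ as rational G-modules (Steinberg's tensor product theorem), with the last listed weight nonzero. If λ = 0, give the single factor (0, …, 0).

((1, 2, 0), (1, 1, 1))

ω-coordinates c = M·v, v = (-401, -566, -137):
  c_1 = (8)·(-401) + (-11)·(-566) + (22)·(-137) = 4
  c_2 = (-6)·(-401) + (4)·(-566) + (1)·(-137) = 5
  c_3 = (5)·(-401) + (-5)·(-566) + (6)·(-137) = 3
p = 3; digits c_i = Σ_j d_{ij}·3^j, 0 ≤ d_{ij} < 3:
  c_1 = 4 = 1·3^0 + 1·3^1
  c_2 = 5 = 2·3^0 + 1·3^1
  c_3 = 3 = 0·3^0 + 1·3^1
p-restricted factor λ_0 = (1, 2, 0)
p-restricted factor λ_1 = (1, 1, 1)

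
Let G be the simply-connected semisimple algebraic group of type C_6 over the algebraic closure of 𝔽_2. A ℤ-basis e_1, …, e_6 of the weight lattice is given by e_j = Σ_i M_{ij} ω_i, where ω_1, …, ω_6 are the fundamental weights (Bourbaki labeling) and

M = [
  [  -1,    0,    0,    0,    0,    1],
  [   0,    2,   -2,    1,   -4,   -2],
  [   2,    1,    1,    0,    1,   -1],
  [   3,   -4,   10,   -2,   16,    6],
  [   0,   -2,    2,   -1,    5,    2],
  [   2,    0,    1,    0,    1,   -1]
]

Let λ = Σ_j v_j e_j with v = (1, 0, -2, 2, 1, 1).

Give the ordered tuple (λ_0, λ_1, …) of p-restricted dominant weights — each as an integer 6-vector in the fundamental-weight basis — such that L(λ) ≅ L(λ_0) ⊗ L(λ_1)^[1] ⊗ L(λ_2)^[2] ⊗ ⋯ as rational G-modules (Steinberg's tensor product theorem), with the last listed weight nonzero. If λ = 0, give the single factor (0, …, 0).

Change of basis e → ω: c = M·v where v = (1, 0, -2, 2, 1, 1):
  c_1 = -1*1 + 0*0 + 0*-2 + 0*2 + 0*1 + 1*1 = 0
  c_2 = 0*1 + 2*0 + -2*-2 + 1*2 + -4*1 + -2*1 = 0
  c_3 = 2*1 + 1*0 + 1*-2 + 0*2 + 1*1 + -1*1 = 0
  c_4 = 3*1 + -4*0 + 10*-2 + -2*2 + 16*1 + 6*1 = 1
  c_5 = 0*1 + -2*0 + 2*-2 + -1*2 + 5*1 + 2*1 = 1
  c_6 = 2*1 + 0*0 + 1*-2 + 0*2 + 1*1 + -1*1 = 0
Expand coordinatewise in base 2:
  c_1 = 0
  c_2 = 0
  c_3 = 0
  c_4 = 1 = 1·2^0
  c_5 = 1 = 1·2^0
  c_6 = 0
p-restricted factor λ_0 = (0, 0, 0, 1, 1, 0)

((0, 0, 0, 1, 1, 0),)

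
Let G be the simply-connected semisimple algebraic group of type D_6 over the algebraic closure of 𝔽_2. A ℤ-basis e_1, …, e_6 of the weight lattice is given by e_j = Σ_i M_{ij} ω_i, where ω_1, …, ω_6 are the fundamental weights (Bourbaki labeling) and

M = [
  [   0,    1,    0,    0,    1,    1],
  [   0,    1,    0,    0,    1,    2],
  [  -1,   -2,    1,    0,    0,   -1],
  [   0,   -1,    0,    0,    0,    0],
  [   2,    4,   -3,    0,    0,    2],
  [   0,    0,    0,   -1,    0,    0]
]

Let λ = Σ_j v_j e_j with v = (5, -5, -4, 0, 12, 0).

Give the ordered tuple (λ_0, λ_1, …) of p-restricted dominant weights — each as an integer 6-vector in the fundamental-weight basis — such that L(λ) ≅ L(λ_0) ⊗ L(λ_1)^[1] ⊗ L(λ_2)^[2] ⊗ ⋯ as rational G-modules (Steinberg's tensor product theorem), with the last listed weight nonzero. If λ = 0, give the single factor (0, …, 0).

((1, 1, 1, 1, 0, 0), (1, 1, 0, 0, 1, 0), (1, 1, 0, 1, 0, 0))

Compute c_i = Σ_j M_{ij} v_j with v = (5, -5, -4, 0, 12, 0):
  c_1 = 0·5 + (1)·(-5) + (0)·(-4) + 0·0 + 1·12 + 1·0 = 7
  c_2 = 0·5 + (1)·(-5) + (0)·(-4) + 0·0 + 1·12 + 2·0 = 7
  c_3 = (-1)·(5) + (-2)·(-5) + (1)·(-4) + 0·0 + 0·12 + (-1)·(0) = 1
  c_4 = 0·5 + (-1)·(-5) + (0)·(-4) + 0·0 + 0·12 + 0·0 = 5
  c_5 = 2·5 + (4)·(-5) + (-3)·(-4) + 0·0 + 0·12 + 2·0 = 2
  c_6 = 0·5 + (0)·(-5) + (0)·(-4) + (-1)·(0) + 0·12 + 0·0 = 0
Expand coordinatewise in base 2:
  c_1 = 7 = 1·2^0 + 1·2^1 + 1·2^2
  c_2 = 7 = 1·2^0 + 1·2^1 + 1·2^2
  c_3 = 1 = 1·2^0
  c_4 = 5 = 1·2^0 + 0·2^1 + 1·2^2
  c_5 = 2 = 0·2^0 + 1·2^1
  c_6 = 0
λ_0 = (1, 1, 1, 1, 0, 0)
λ_1 = (1, 1, 0, 0, 1, 0)
λ_2 = (1, 1, 0, 1, 0, 0)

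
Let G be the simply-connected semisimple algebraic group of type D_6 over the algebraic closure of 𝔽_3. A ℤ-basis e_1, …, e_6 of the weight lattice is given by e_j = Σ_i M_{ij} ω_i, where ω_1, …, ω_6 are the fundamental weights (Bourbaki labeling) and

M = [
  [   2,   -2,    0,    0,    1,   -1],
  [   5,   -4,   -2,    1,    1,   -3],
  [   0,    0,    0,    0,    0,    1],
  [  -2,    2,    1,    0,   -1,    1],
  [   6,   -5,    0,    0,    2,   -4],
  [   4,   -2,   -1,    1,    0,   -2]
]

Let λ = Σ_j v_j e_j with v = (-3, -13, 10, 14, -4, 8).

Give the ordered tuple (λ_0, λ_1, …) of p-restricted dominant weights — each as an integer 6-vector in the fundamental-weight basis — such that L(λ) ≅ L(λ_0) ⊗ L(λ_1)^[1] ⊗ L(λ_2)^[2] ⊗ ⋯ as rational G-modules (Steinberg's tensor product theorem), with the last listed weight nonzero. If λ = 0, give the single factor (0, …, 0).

((2, 0, 2, 2, 1, 2), (2, 1, 2, 0, 2, 0))

ω-coordinates c = M·v, v = (-3, -13, 10, 14, -4, 8):
  c_1 = 2*-3 + -2*-13 + 0*10 + 0*14 + 1*-4 + -1*8 = 8
  c_2 = 5*-3 + -4*-13 + -2*10 + 1*14 + 1*-4 + -3*8 = 3
  c_3 = 0*-3 + 0*-13 + 0*10 + 0*14 + 0*-4 + 1*8 = 8
  c_4 = -2*-3 + 2*-13 + 1*10 + 0*14 + -1*-4 + 1*8 = 2
  c_5 = 6*-3 + -5*-13 + 0*10 + 0*14 + 2*-4 + -4*8 = 7
  c_6 = 4*-3 + -2*-13 + -1*10 + 1*14 + 0*-4 + -2*8 = 2
Base-3 expansion of each c_i:
  c_1 = 8 = 2·3^0 + 2·3^1
  c_2 = 3 = 0·3^0 + 1·3^1
  c_3 = 8 = 2·3^0 + 2·3^1
  c_4 = 2 = 2·3^0
  c_5 = 7 = 1·3^0 + 2·3^1
  c_6 = 2 = 2·3^0
p-restricted factor λ_0 = (2, 0, 2, 2, 1, 2)
p-restricted factor λ_1 = (2, 1, 2, 0, 2, 0)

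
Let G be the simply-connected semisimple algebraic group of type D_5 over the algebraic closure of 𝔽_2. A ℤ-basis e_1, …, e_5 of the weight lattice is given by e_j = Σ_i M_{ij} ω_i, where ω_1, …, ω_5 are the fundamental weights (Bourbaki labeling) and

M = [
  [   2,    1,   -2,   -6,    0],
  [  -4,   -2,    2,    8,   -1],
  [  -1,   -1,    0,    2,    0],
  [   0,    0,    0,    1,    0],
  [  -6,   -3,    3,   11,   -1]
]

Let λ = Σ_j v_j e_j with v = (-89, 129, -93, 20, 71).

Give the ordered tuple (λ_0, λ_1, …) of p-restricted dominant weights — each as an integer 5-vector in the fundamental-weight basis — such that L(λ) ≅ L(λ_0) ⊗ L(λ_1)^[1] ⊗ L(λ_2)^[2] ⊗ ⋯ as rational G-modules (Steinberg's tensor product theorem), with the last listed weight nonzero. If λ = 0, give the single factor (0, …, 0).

In the fundamental-weight basis, λ has coordinates c = M·v (v = (-89, 129, -93, 20, 71)):
  c_1 = (2)·(-89) + (1)·(129) + (-2)·(-93) + (-6)·(20) + (0)·(71) = 17
  c_2 = (-4)·(-89) + (-2)·(129) + (2)·(-93) + (8)·(20) + (-1)·(71) = 1
  c_3 = (-1)·(-89) + (-1)·(129) + (0)·(-93) + (2)·(20) + (0)·(71) = 0
  c_4 = (0)·(-89) + (0)·(129) + (0)·(-93) + (1)·(20) + (0)·(71) = 20
  c_5 = (-6)·(-89) + (-3)·(129) + (3)·(-93) + (11)·(20) + (-1)·(71) = 17
Expand coordinatewise in base 2:
  c_1 = 17 = 1·2^0 + 0·2^1 + 0·2^2 + 0·2^3 + 1·2^4
  c_2 = 1 = 1·2^0
  c_3 = 0
  c_4 = 20 = 0·2^0 + 0·2^1 + 1·2^2 + 0·2^3 + 1·2^4
  c_5 = 17 = 1·2^0 + 0·2^1 + 0·2^2 + 0·2^3 + 1·2^4
Factor λ_0 = (1, 1, 0, 0, 1)
Factor λ_1 = (0, 0, 0, 0, 0)
Factor λ_2 = (0, 0, 0, 1, 0)
Factor λ_3 = (0, 0, 0, 0, 0)
Factor λ_4 = (1, 0, 0, 1, 1)

((1, 1, 0, 0, 1), (0, 0, 0, 0, 0), (0, 0, 0, 1, 0), (0, 0, 0, 0, 0), (1, 0, 0, 1, 1))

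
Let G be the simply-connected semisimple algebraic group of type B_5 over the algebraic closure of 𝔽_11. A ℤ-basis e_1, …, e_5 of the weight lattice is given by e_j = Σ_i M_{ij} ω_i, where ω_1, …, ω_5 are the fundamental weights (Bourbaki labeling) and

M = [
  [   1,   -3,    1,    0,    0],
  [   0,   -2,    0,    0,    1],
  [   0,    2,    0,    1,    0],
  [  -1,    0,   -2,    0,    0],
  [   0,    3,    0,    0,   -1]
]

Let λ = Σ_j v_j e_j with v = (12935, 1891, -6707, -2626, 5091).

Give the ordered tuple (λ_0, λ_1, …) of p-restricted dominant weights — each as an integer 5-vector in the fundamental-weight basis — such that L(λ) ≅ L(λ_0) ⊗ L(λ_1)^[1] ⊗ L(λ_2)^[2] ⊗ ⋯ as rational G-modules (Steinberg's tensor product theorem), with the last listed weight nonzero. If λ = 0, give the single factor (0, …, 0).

((5, 0, 1, 6, 10), (6, 9, 6, 10, 8), (4, 10, 9, 3, 4))

Compute c_i = Σ_j M_{ij} v_j with v = (12935, 1891, -6707, -2626, 5091):
  c_1 = 1·12935 + (-3)·(1891) + (1)·(-6707) + (0)·(-2626) + 0·5091 = 555
  c_2 = 0·12935 + (-2)·(1891) + (0)·(-6707) + (0)·(-2626) + 1·5091 = 1309
  c_3 = 0·12935 + 2·1891 + (0)·(-6707) + (1)·(-2626) + 0·5091 = 1156
  c_4 = (-1)·(12935) + 0·1891 + (-2)·(-6707) + (0)·(-2626) + 0·5091 = 479
  c_5 = 0·12935 + 3·1891 + (0)·(-6707) + (0)·(-2626) + (-1)·(5091) = 582
Expand coordinatewise in base 11:
  c_1 = 555 = 5·11^0 + 6·11^1 + 4·11^2
  c_2 = 1309 = 0·11^0 + 9·11^1 + 10·11^2
  c_3 = 1156 = 1·11^0 + 6·11^1 + 9·11^2
  c_4 = 479 = 6·11^0 + 10·11^1 + 3·11^2
  c_5 = 582 = 10·11^0 + 8·11^1 + 4·11^2
λ_0 = (5, 0, 1, 6, 10)
λ_1 = (6, 9, 6, 10, 8)
λ_2 = (4, 10, 9, 3, 4)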